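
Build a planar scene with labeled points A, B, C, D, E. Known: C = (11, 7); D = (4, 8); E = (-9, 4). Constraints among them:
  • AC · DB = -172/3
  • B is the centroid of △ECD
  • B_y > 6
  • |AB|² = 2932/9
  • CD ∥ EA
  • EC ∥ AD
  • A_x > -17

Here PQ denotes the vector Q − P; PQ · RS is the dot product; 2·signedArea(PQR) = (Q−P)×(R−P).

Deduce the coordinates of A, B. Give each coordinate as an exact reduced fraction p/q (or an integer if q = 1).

A = (-16, 5)
B = (2, 19/3)

1. A_x = -16  [EC ∥ AD ∩ CD ∥ EA]
2. A_y = 5  [EC ∥ AD ∩ CD ∥ EA]
   → A = (-16, 5)
3. B_x = 2  [B is the centroid of △ECD]
4. B_y = 19/3  [B is the centroid of △ECD]
   → B = (2, 19/3)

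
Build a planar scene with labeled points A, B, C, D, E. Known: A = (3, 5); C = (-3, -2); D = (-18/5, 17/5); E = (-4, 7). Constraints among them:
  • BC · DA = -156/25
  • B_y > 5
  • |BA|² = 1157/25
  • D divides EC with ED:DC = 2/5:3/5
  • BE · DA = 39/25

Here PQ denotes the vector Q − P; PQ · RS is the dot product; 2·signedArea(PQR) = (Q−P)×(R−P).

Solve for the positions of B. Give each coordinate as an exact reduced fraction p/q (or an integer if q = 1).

B = (-19/5, 26/5)

1. B_x = -19/5  [line -33/5·x + -8/5·y + -419/25 = 0 ∩ |BA|² = 1157/25]
2. B_y = 26/5  [line -33/5·x + -8/5·y + -419/25 = 0 ∩ |BA|² = 1157/25]
   → B = (-19/5, 26/5)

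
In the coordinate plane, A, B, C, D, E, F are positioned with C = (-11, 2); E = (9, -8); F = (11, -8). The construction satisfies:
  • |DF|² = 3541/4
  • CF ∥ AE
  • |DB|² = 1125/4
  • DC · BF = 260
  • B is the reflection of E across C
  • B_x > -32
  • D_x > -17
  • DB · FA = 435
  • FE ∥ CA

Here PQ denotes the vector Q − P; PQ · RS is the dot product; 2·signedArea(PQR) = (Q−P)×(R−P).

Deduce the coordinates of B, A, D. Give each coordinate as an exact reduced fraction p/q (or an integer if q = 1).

1. B_x = -31  [B is the reflection of E across C]
2. B_y = 12  [B is the reflection of E across C]
   → B = (-31, 12)
3. A_x = -13  [CF ∥ AE ∩ FE ∥ CA]
4. A_y = 2  [CF ∥ AE ∩ FE ∥ CA]
   → A = (-13, 2)
5. D_x = -16  [DC · BF = 260 ∩ DB · FA = 435]
6. D_y = 9/2  [DC · BF = 260 ∩ DB · FA = 435]
   → D = (-16, 9/2)

A = (-13, 2)
B = (-31, 12)
D = (-16, 9/2)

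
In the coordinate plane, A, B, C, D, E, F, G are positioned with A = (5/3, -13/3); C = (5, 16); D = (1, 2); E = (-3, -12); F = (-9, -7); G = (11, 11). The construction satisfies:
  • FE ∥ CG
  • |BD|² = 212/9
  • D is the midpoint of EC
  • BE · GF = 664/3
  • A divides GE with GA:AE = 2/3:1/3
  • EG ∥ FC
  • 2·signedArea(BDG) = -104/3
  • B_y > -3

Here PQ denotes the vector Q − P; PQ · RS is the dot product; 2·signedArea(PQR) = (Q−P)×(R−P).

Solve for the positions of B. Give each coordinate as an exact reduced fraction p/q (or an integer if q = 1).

1. B_x = -1/3  [2·signedArea(BDG) = -104/3 ∩ BE · GF = 664/3]
2. B_y = -8/3  [2·signedArea(BDG) = -104/3 ∩ BE · GF = 664/3]
   → B = (-1/3, -8/3)

B = (-1/3, -8/3)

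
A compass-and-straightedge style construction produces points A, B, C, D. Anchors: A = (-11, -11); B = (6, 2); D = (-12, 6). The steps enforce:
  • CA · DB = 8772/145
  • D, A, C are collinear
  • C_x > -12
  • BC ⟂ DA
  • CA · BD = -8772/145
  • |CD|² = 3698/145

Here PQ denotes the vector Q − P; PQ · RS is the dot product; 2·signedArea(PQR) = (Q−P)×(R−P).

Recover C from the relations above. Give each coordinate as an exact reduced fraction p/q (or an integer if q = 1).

1. C_x = -1697/145  [D, A, C are collinear ∩ BC ⟂ DA]
2. C_y = 139/145  [D, A, C are collinear ∩ BC ⟂ DA]
   → C = (-1697/145, 139/145)

C = (-1697/145, 139/145)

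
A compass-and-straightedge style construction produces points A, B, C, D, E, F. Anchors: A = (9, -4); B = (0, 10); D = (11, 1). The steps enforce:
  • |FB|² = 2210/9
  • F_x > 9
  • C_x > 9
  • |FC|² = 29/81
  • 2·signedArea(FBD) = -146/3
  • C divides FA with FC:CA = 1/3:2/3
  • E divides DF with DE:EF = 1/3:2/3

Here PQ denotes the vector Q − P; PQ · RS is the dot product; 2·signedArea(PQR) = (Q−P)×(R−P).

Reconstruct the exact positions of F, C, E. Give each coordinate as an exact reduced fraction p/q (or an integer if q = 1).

1. F_x = 29/3  [line 9·x + 11·y + -184/3 = 0 ∩ |FB|² = 2210/9]
2. F_y = -7/3  [line 9·x + 11·y + -184/3 = 0 ∩ |FB|² = 2210/9]
   → F = (29/3, -7/3)
3. C_x = 85/9  [C divides FA with FC:CA = 1/3:2/3]
4. C_y = -26/9  [C divides FA with FC:CA = 1/3:2/3]
   → C = (85/9, -26/9)
5. E_x = 95/9  [E divides DF with DE:EF = 1/3:2/3]
6. E_y = -1/9  [E divides DF with DE:EF = 1/3:2/3]
   → E = (95/9, -1/9)

C = (85/9, -26/9)
E = (95/9, -1/9)
F = (29/3, -7/3)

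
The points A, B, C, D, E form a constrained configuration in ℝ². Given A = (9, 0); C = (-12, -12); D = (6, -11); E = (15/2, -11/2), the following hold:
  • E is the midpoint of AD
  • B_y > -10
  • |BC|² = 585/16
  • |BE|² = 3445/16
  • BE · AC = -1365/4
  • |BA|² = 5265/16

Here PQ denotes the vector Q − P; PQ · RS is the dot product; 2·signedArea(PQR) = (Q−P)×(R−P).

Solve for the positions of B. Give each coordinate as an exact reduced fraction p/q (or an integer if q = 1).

1. B_x = -27/4  [line 21·x + 12·y + 999/4 = 0 ∩ |BA|² = 5265/16]
2. B_y = -9  [line 21·x + 12·y + 999/4 = 0 ∩ |BA|² = 5265/16]
   → B = (-27/4, -9)

B = (-27/4, -9)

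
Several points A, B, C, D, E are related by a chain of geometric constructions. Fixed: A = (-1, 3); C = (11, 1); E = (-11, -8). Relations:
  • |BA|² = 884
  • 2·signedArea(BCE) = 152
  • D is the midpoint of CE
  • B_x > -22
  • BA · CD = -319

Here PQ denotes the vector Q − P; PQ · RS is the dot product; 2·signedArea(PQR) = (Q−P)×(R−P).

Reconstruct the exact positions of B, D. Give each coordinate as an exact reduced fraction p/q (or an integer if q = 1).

1. D_x = 0  [D is the midpoint of CE]
2. D_y = -7/2  [D is the midpoint of CE]
   → D = (0, -7/2)
3. B_x = -21  [BA · CD = -319 ∩ 2·signedArea(BCE) = 152]
4. B_y = -19  [BA · CD = -319 ∩ 2·signedArea(BCE) = 152]
   → B = (-21, -19)

B = (-21, -19)
D = (0, -7/2)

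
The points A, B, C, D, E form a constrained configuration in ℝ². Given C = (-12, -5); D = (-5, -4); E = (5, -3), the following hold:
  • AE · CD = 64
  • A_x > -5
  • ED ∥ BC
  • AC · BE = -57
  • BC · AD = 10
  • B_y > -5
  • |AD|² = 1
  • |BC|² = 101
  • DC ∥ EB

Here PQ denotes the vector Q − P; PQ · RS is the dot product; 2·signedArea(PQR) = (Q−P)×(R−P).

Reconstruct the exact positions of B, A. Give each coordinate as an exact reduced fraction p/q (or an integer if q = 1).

A = (-4, -4)
B = (-2, -4)

1. B_x = -2  [ED ∥ BC ∩ DC ∥ EB]
2. B_y = -4  [ED ∥ BC ∩ DC ∥ EB]
   → B = (-2, -4)
3. A_x = -4  [AE · CD = 64 ∩ BC · AD = 10]
4. A_y = -4  [AE · CD = 64 ∩ BC · AD = 10]
   → A = (-4, -4)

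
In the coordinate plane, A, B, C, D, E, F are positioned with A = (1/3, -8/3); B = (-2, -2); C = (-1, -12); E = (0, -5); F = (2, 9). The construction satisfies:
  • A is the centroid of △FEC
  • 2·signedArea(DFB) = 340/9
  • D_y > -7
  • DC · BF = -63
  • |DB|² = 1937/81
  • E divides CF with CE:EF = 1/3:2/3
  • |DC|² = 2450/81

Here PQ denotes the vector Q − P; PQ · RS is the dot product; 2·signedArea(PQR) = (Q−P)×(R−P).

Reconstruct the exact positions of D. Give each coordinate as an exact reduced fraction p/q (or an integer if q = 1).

1. D_x = -2/9  [2·signedArea(DFB) = 340/9 ∩ DC · BF = -63]
2. D_y = -59/9  [2·signedArea(DFB) = 340/9 ∩ DC · BF = -63]
   → D = (-2/9, -59/9)

D = (-2/9, -59/9)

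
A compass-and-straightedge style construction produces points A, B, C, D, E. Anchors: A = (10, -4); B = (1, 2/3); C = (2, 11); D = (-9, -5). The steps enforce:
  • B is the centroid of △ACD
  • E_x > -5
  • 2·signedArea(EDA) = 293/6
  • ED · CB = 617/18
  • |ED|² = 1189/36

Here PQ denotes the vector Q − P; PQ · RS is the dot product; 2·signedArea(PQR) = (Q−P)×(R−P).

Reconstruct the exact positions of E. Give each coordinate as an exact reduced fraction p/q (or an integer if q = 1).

E = (-4, -13/6)

1. E_x = -4  [2·signedArea(EDA) = 293/6 ∩ ED · CB = 617/18]
2. E_y = -13/6  [2·signedArea(EDA) = 293/6 ∩ ED · CB = 617/18]
   → E = (-4, -13/6)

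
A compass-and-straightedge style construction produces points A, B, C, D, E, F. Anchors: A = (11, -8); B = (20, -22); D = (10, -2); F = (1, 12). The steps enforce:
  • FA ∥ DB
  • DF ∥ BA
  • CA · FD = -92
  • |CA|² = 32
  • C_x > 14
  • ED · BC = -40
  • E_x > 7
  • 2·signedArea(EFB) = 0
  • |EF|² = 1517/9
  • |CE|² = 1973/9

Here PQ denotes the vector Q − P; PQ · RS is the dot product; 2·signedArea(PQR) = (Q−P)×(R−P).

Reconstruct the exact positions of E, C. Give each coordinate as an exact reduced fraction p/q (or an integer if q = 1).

C = (15, -12)
E = (22/3, 2/3)

1. E_x = 22/3  [line 34·x + 19·y + -262 = 0 ∩ |EF|² = 1517/9]
2. E_y = 2/3  [line 34·x + 19·y + -262 = 0 ∩ |EF|² = 1517/9]
   → E = (22/3, 2/3)
3. C_x = 15  [CA · FD = -92 ∩ ED · BC = -40]
4. C_y = -12  [CA · FD = -92 ∩ ED · BC = -40]
   → C = (15, -12)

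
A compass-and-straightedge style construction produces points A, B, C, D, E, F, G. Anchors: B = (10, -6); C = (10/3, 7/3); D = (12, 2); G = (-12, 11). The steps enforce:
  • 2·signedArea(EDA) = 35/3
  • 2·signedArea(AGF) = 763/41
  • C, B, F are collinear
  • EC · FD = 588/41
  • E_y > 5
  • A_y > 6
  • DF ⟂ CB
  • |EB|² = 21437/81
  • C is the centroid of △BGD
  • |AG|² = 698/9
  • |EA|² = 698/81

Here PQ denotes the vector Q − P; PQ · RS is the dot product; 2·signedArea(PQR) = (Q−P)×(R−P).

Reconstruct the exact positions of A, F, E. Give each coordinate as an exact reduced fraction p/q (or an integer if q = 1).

1. F_x = 282/41  [C, B, F are collinear ∩ DF ⟂ CB]
2. F_y = -86/41  [C, B, F are collinear ∩ DF ⟂ CB]
   → F = (282/41, -86/41)
3. E_x = -16/9  [line -210/41·x + -168/41·y + 504/41 = 0 ∩ |EB|² = 21437/81]
4. E_y = 47/9  [line -210/41·x + -168/41·y + 504/41 = 0 ∩ |EB|² = 21437/81]
   → E = (-16/9, 47/9)
5. A_x = -13/3  [2·signedArea(AGF) = 763/41 ∩ 2·signedArea(EDA) = 35/3]
6. A_y = 20/3  [2·signedArea(AGF) = 763/41 ∩ 2·signedArea(EDA) = 35/3]
   → A = (-13/3, 20/3)

A = (-13/3, 20/3)
E = (-16/9, 47/9)
F = (282/41, -86/41)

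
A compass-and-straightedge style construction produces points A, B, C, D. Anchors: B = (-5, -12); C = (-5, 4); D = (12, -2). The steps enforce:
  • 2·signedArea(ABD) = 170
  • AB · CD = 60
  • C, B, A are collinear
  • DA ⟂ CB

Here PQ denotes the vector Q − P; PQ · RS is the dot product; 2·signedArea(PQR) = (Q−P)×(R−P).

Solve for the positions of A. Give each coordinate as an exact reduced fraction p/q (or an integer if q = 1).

A = (-5, -2)

1. A_x = -5  [C, B, A are collinear ∩ DA ⟂ CB]
2. A_y = -2  [C, B, A are collinear ∩ DA ⟂ CB]
   → A = (-5, -2)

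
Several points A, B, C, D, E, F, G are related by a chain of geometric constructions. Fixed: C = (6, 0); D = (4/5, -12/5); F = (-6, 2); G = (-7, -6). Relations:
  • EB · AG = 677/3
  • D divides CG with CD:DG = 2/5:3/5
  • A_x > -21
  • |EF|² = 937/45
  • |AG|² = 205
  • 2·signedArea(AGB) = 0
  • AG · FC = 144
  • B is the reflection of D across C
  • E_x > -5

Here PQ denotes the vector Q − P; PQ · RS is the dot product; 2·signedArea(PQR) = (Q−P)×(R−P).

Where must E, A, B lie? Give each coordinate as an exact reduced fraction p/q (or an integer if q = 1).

A = (-20, -12)
B = (56/5, 12/5)
E = (-61/15, -32/15)

1. B_x = 56/5  [B is the reflection of D across C]
2. B_y = 12/5  [B is the reflection of D across C]
   → B = (56/5, 12/5)
3. A_x = -20  [2·signedArea(AGB) = 0 ∩ AG · FC = 144]
4. A_y = -12  [2·signedArea(AGB) = 0 ∩ AG · FC = 144]
   → A = (-20, -12)
5. E_x = -61/15  [line -13·x + -6·y + -197/3 = 0 ∩ |EF|² = 937/45]
6. E_y = -32/15  [line -13·x + -6·y + -197/3 = 0 ∩ |EF|² = 937/45]
   → E = (-61/15, -32/15)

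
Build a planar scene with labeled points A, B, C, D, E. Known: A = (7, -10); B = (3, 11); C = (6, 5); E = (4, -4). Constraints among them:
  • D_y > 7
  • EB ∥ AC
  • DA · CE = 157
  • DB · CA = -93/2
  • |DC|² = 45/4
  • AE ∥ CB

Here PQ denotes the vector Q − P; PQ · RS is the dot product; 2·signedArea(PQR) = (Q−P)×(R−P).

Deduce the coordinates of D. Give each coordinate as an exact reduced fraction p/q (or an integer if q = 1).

1. D_x = 9/2  [DA · CE = 157 ∩ DB · CA = -93/2]
2. D_y = 8  [DA · CE = 157 ∩ DB · CA = -93/2]
   → D = (9/2, 8)

D = (9/2, 8)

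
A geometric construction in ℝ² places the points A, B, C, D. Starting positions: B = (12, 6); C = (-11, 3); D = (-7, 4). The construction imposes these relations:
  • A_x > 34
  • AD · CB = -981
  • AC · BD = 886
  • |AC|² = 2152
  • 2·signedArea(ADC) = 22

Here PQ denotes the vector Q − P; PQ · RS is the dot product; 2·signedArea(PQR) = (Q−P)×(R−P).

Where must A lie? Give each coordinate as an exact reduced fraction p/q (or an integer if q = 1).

A = (35, 9)

1. A_x = 35  [2·signedArea(ADC) = 22 ∩ AD · CB = -981]
2. A_y = 9  [2·signedArea(ADC) = 22 ∩ AD · CB = -981]
   → A = (35, 9)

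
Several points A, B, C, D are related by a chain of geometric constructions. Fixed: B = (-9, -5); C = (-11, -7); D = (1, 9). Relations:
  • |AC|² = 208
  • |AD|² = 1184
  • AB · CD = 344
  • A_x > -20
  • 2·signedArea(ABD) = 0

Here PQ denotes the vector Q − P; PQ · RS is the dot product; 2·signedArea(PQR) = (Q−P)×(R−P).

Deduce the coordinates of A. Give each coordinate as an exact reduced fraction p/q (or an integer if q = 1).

1. A_x = -19  [2·signedArea(ABD) = 0 ∩ AB · CD = 344]
2. A_y = -19  [2·signedArea(ABD) = 0 ∩ AB · CD = 344]
   → A = (-19, -19)

A = (-19, -19)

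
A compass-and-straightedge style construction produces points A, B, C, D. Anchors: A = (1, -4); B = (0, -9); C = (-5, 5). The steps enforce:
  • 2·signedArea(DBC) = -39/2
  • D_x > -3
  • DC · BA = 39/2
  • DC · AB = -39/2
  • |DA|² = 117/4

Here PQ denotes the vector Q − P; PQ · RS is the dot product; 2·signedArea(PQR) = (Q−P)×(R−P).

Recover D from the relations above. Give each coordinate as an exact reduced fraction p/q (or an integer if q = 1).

1. D_x = -2  [DC · BA = 39/2 ∩ 2·signedArea(DBC) = -39/2]
2. D_y = 1/2  [DC · BA = 39/2 ∩ 2·signedArea(DBC) = -39/2]
   → D = (-2, 1/2)

D = (-2, 1/2)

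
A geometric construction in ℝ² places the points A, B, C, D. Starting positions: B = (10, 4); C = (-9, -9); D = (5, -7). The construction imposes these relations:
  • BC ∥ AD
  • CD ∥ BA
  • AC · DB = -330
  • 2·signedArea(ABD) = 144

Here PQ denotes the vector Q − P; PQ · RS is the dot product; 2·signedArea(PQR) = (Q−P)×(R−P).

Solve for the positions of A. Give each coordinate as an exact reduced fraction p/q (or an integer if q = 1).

A = (24, 6)

1. A_x = 24  [BC ∥ AD ∩ CD ∥ BA]
2. A_y = 6  [BC ∥ AD ∩ CD ∥ BA]
   → A = (24, 6)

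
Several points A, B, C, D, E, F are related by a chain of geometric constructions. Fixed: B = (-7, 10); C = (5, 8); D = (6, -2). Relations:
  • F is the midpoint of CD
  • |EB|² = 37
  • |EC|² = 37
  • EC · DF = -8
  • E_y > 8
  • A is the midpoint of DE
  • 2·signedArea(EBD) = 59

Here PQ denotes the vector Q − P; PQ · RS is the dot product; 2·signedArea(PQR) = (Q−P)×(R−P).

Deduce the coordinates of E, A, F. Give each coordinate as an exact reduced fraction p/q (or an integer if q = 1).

A = (5/2, 7/2)
E = (-1, 9)
F = (11/2, 3)

1. E_x = -1  [line 12·x + 13·y + -105 = 0 ∩ |EC|² = 37]
2. E_y = 9  [line 12·x + 13·y + -105 = 0 ∩ |EC|² = 37]
   → E = (-1, 9)
3. A_x = 5/2  [A is the midpoint of DE]
4. A_y = 7/2  [A is the midpoint of DE]
   → A = (5/2, 7/2)
5. F_x = 11/2  [EC · DF = -8 ∩ F is the midpoint of CD]
6. F_y = 3  [EC · DF = -8 ∩ F is the midpoint of CD]
   → F = (11/2, 3)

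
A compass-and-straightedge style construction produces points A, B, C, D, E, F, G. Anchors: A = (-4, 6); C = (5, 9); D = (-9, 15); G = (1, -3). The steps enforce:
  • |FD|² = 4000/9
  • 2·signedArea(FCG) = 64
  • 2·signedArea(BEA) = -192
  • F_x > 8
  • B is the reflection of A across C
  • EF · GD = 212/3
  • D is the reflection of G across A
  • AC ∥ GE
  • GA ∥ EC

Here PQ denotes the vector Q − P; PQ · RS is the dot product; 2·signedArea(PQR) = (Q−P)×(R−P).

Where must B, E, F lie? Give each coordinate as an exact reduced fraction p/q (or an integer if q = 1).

1. B_x = 14  [B is the reflection of A across C]
2. B_y = 12  [B is the reflection of A across C]
   → B = (14, 12)
3. E_x = 10  [GA ∥ EC ∩ AC ∥ GE]
4. E_y = 0  [GA ∥ EC ∩ AC ∥ GE]
   → E = (10, 0)
5. F_x = 25/3  [2·signedArea(FCG) = 64 ∩ EF · GD = 212/3]
6. F_y = 3  [2·signedArea(FCG) = 64 ∩ EF · GD = 212/3]
   → F = (25/3, 3)

B = (14, 12)
E = (10, 0)
F = (25/3, 3)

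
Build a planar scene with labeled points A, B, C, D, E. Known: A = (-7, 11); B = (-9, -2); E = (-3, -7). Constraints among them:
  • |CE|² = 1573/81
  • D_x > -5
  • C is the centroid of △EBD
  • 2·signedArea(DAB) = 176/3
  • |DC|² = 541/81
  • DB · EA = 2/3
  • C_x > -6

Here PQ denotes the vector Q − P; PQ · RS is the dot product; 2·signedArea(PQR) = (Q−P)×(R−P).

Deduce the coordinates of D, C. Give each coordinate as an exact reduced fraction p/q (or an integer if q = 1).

1. D_x = -13/3  [DB · EA = 2/3 ∩ 2·signedArea(DAB) = 176/3]
2. D_y = -1  [DB · EA = 2/3 ∩ 2·signedArea(DAB) = 176/3]
   → D = (-13/3, -1)
3. C_x = -49/9  [C is the centroid of △EBD]
4. C_y = -10/3  [C is the centroid of △EBD]
   → C = (-49/9, -10/3)

C = (-49/9, -10/3)
D = (-13/3, -1)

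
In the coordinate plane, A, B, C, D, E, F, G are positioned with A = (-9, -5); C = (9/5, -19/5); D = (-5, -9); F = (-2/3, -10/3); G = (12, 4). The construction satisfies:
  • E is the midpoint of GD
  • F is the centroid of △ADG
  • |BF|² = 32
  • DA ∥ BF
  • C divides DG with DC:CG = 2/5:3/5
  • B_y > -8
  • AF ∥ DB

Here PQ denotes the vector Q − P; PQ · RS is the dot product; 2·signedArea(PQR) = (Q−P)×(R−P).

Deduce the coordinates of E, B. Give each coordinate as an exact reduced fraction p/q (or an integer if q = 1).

B = (10/3, -22/3)
E = (7/2, -5/2)

1. E_x = 7/2  [E is the midpoint of GD]
2. E_y = -5/2  [E is the midpoint of GD]
   → E = (7/2, -5/2)
3. B_x = 10/3  [DA ∥ BF ∩ AF ∥ DB]
4. B_y = -22/3  [DA ∥ BF ∩ AF ∥ DB]
   → B = (10/3, -22/3)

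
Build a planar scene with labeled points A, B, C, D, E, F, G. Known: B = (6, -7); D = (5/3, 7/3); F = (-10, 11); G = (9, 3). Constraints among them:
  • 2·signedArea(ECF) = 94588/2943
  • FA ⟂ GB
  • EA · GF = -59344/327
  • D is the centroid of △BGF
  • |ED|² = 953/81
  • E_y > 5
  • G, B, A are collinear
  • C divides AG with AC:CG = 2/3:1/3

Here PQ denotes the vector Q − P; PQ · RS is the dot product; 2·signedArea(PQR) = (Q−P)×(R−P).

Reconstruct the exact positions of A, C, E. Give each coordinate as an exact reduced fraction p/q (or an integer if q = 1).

A = (1050/109, 557/109)
C = (1004/109, 1211/327)
E = (2/9, 49/9)

1. A_x = 1050/109  [G, B, A are collinear ∩ FA ⟂ GB]
2. A_y = 557/109  [G, B, A are collinear ∩ FA ⟂ GB]
   → A = (1050/109, 557/109)
3. C_x = 1004/109  [C divides AG with AC:CG = 2/3:1/3]
4. C_y = 1211/327  [C divides AG with AC:CG = 2/3:1/3]
   → C = (1004/109, 1211/327)
5. E_x = 2/9  [2·signedArea(ECF) = 94588/2943 ∩ EA · GF = -59344/327]
6. E_y = 49/9  [2·signedArea(ECF) = 94588/2943 ∩ EA · GF = -59344/327]
   → E = (2/9, 49/9)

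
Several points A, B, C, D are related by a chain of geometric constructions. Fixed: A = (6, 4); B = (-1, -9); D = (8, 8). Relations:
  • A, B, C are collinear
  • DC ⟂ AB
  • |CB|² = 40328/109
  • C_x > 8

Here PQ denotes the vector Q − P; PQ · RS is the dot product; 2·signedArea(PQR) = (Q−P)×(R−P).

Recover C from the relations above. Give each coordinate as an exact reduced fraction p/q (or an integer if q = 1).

1. C_x = 885/109  [A, B, C are collinear ∩ DC ⟂ AB]
2. C_y = 865/109  [A, B, C are collinear ∩ DC ⟂ AB]
   → C = (885/109, 865/109)

C = (885/109, 865/109)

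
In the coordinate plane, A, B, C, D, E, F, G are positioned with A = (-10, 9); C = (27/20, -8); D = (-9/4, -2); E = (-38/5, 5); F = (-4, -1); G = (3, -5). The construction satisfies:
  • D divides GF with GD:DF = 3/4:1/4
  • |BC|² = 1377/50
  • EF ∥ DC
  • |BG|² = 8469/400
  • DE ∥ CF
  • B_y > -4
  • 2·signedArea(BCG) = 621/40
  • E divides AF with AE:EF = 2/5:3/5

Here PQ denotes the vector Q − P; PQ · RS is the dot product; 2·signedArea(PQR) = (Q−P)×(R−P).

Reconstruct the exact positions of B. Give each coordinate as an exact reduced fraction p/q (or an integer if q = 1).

1. B_x = -27/20  [line -3·x + 33/20·y + 69/40 = 0 ∩ |BC|² = 1377/50]
2. B_y = -7/2  [line -3·x + 33/20·y + 69/40 = 0 ∩ |BC|² = 1377/50]
   → B = (-27/20, -7/2)

B = (-27/20, -7/2)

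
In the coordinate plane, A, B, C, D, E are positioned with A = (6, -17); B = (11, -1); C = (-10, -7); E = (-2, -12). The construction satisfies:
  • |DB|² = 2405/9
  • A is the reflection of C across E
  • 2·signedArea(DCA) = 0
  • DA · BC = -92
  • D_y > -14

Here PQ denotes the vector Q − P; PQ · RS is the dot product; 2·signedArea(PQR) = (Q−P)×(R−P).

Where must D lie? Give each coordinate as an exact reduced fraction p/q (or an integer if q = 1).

D = (2/3, -41/3)

1. D_x = 2/3  [2·signedArea(DCA) = 0 ∩ DA · BC = -92]
2. D_y = -41/3  [2·signedArea(DCA) = 0 ∩ DA · BC = -92]
   → D = (2/3, -41/3)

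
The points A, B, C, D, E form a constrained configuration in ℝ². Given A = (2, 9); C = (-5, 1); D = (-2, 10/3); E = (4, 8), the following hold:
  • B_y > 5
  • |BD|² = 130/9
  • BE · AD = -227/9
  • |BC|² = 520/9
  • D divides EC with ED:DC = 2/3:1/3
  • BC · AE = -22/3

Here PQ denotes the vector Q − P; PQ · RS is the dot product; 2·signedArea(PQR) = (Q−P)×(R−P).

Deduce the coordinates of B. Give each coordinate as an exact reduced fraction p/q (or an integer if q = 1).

B = (1, 17/3)

1. B_x = 1  [BE · AD = -227/9 ∩ BC · AE = -22/3]
2. B_y = 17/3  [BE · AD = -227/9 ∩ BC · AE = -22/3]
   → B = (1, 17/3)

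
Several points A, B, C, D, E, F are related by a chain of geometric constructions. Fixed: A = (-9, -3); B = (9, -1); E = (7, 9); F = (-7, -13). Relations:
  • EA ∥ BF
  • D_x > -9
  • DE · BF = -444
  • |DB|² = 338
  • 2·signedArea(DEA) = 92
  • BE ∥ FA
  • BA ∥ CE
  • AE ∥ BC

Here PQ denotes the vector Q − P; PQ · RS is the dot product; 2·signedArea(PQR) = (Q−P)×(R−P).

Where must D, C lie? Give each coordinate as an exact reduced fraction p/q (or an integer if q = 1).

C = (25, 11)
D = (-8, -8)

1. D_x = -8  [2·signedArea(DEA) = 92 ∩ DE · BF = -444]
2. D_y = -8  [2·signedArea(DEA) = 92 ∩ DE · BF = -444]
   → D = (-8, -8)
3. C_x = 25  [BA ∥ CE ∩ AE ∥ BC]
4. C_y = 11  [BA ∥ CE ∩ AE ∥ BC]
   → C = (25, 11)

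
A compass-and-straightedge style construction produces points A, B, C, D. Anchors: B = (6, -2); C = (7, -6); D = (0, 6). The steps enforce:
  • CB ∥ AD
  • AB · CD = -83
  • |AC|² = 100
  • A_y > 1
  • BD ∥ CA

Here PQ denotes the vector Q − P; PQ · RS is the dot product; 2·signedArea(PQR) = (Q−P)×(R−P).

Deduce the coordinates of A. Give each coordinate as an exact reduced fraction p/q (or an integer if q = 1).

A = (1, 2)

1. A_x = 1  [CB ∥ AD ∩ BD ∥ CA]
2. A_y = 2  [CB ∥ AD ∩ BD ∥ CA]
   → A = (1, 2)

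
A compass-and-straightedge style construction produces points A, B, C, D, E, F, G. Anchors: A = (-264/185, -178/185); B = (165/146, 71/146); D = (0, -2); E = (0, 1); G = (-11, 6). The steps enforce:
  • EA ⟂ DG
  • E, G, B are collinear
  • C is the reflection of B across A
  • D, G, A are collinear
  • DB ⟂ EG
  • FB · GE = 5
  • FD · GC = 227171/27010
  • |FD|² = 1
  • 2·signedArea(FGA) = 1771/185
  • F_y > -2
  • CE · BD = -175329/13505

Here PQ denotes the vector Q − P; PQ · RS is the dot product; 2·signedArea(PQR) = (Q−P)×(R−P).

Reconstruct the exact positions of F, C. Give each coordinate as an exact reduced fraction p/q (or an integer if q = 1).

C = (-107613/27010, -65111/27010)
F = (0, -1)

1. F_x = 0  [FB · GE = 5 ∩ 2·signedArea(FGA) = 1771/185]
2. F_y = -1  [FB · GE = 5 ∩ 2·signedArea(FGA) = 1771/185]
   → F = (0, -1)
3. C_x = -107613/27010  [FD · GC = 227171/27010 ∩ C is the reflection of B across A]
4. C_y = -65111/27010  [FD · GC = 227171/27010 ∩ C is the reflection of B across A]
   → C = (-107613/27010, -65111/27010)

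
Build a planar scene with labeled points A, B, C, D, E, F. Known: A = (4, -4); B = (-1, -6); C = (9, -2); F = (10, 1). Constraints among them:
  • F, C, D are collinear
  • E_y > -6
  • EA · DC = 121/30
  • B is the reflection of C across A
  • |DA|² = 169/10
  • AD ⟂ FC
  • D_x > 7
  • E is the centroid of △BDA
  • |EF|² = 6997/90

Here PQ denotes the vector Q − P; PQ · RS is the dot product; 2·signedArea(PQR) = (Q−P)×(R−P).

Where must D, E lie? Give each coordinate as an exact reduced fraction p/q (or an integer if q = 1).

1. D_x = 79/10  [F, C, D are collinear ∩ AD ⟂ FC]
2. D_y = -53/10  [F, C, D are collinear ∩ AD ⟂ FC]
   → D = (79/10, -53/10)
3. E_x = 109/30  [E is the centroid of △BDA]
4. E_y = -51/10  [E is the centroid of △BDA]
   → E = (109/30, -51/10)

D = (79/10, -53/10)
E = (109/30, -51/10)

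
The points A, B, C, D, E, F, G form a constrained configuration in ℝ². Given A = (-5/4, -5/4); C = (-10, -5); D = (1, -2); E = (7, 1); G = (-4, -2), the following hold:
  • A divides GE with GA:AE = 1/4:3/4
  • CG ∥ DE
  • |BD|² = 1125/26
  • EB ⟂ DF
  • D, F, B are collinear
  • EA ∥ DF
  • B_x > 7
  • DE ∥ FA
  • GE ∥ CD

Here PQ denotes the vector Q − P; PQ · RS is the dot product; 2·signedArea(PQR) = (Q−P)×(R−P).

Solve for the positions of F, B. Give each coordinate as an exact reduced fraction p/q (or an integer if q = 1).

1. F_x = -29/4  [DE ∥ FA ∩ EA ∥ DF]
2. F_y = -17/4  [DE ∥ FA ∩ EA ∥ DF]
   → F = (-29/4, -17/4)
3. B_x = 191/26  [D, F, B are collinear ∩ EB ⟂ DF]
4. B_y = -7/26  [D, F, B are collinear ∩ EB ⟂ DF]
   → B = (191/26, -7/26)

B = (191/26, -7/26)
F = (-29/4, -17/4)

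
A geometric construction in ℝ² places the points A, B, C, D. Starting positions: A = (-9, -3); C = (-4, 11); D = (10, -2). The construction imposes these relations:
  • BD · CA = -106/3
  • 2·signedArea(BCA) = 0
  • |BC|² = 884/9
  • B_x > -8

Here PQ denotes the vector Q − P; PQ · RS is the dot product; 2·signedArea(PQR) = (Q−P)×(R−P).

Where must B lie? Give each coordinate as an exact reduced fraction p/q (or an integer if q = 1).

1. B_x = -22/3  [2·signedArea(BCA) = 0 ∩ BD · CA = -106/3]
2. B_y = 5/3  [2·signedArea(BCA) = 0 ∩ BD · CA = -106/3]
   → B = (-22/3, 5/3)

B = (-22/3, 5/3)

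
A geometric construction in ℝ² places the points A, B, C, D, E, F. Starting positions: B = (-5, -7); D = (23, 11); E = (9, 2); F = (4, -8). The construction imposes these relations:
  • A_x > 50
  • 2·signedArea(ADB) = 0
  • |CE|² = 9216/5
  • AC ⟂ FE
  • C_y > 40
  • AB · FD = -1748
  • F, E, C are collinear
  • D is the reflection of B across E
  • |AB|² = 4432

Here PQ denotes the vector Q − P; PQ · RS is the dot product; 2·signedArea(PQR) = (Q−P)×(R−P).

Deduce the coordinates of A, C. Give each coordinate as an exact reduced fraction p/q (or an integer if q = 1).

1. A_x = 51  [2·signedArea(ADB) = 0 ∩ AB · FD = -1748]
2. A_y = 29  [2·signedArea(ADB) = 0 ∩ AB · FD = -1748]
   → A = (51, 29)
3. C_x = 141/5  [F, E, C are collinear ∩ AC ⟂ FE]
4. C_y = 202/5  [F, E, C are collinear ∩ AC ⟂ FE]
   → C = (141/5, 202/5)

A = (51, 29)
C = (141/5, 202/5)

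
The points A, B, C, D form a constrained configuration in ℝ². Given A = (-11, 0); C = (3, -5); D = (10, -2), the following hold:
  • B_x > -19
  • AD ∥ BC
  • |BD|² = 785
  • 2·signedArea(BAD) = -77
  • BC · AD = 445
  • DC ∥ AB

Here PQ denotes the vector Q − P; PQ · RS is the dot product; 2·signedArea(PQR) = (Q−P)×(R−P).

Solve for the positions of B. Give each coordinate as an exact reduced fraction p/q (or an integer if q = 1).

B = (-18, -3)

1. B_x = -18  [AD ∥ BC ∩ DC ∥ AB]
2. B_y = -3  [AD ∥ BC ∩ DC ∥ AB]
   → B = (-18, -3)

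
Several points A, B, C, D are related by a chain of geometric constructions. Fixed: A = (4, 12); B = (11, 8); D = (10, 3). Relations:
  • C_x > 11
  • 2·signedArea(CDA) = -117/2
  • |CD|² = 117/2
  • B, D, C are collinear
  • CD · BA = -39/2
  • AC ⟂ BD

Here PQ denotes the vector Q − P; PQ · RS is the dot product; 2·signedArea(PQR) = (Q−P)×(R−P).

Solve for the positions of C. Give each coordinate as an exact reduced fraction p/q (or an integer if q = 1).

C = (23/2, 21/2)

1. C_x = 23/2  [B, D, C are collinear ∩ AC ⟂ BD]
2. C_y = 21/2  [B, D, C are collinear ∩ AC ⟂ BD]
   → C = (23/2, 21/2)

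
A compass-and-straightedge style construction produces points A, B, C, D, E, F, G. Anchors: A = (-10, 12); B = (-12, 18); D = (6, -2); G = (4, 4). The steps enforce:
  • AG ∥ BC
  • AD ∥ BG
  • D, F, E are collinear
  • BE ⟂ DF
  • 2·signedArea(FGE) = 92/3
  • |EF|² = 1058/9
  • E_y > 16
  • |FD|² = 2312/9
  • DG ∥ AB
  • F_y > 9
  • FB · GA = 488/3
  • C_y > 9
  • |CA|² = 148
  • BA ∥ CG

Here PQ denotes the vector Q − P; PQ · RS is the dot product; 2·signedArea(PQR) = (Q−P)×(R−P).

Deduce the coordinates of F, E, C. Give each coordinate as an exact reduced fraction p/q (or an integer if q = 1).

1. F_x = -16/3  [line 14·x + -8·y + 448/3 = 0 ∩ |FD|² = 2312/9]
2. F_y = 28/3  [line 14·x + -8·y + 448/3 = 0 ∩ |FD|² = 2312/9]
   → F = (-16/3, 28/3)
3. E_x = -13  [2·signedArea(FGE) = 92/3 ∩ D, F, E are collinear]
4. E_y = 17  [2·signedArea(FGE) = 92/3 ∩ D, F, E are collinear]
   → E = (-13, 17)
5. C_x = 2  [BA ∥ CG ∩ AG ∥ BC]
6. C_y = 10  [BA ∥ CG ∩ AG ∥ BC]
   → C = (2, 10)

C = (2, 10)
E = (-13, 17)
F = (-16/3, 28/3)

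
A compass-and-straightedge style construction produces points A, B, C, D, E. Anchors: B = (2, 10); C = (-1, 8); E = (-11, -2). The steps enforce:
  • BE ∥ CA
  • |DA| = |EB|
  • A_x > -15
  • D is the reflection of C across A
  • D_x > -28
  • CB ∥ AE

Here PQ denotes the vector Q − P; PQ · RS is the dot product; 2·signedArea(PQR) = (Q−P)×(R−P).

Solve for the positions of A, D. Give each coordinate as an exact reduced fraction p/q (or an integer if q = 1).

A = (-14, -4)
D = (-27, -16)

1. A_x = -14  [CB ∥ AE ∩ BE ∥ CA]
2. A_y = -4  [CB ∥ AE ∩ BE ∥ CA]
   → A = (-14, -4)
3. D_x = -27  [D is the reflection of C across A]
4. D_y = -16  [D is the reflection of C across A]
   → D = (-27, -16)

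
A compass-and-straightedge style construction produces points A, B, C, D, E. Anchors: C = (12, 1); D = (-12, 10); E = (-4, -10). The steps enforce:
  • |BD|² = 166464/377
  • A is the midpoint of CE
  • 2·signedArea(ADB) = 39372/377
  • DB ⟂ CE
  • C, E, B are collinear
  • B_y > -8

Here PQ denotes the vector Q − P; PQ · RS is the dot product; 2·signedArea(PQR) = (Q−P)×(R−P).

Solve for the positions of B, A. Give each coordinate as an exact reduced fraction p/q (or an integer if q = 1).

A = (4, -9/2)
B = (-36/377, -2758/377)

1. B_x = -36/377  [C, E, B are collinear ∩ DB ⟂ CE]
2. B_y = -2758/377  [C, E, B are collinear ∩ DB ⟂ CE]
   → B = (-36/377, -2758/377)
3. A_x = 4  [A is the midpoint of CE]
4. A_y = -9/2  [A is the midpoint of CE]
   → A = (4, -9/2)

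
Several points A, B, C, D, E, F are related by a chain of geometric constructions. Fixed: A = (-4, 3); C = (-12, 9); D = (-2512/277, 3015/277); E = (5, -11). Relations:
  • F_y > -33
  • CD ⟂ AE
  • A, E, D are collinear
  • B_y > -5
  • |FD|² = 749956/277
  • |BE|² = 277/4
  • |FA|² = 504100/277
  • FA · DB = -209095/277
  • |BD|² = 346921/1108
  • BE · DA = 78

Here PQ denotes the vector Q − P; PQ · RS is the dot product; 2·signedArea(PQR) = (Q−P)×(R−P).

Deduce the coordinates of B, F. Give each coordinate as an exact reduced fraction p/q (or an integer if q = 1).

1. B_x = 1/2  [line -1404/277·x + 2184/277·y + 9438/277 = 0 ∩ |BE|² = 277/4]
2. B_y = -4  [line -1404/277·x + 2184/277·y + 9438/277 = 0 ∩ |BE|² = 277/4]
   → B = (1/2, -4)
3. F_x = 5282/277  [line -5301/554·x + 4123/277·y + 186124/277 = 0 ∩ |FA|² = 504100/277]
4. F_y = -9109/277  [line -5301/554·x + 4123/277·y + 186124/277 = 0 ∩ |FA|² = 504100/277]
   → F = (5282/277, -9109/277)

B = (1/2, -4)
F = (5282/277, -9109/277)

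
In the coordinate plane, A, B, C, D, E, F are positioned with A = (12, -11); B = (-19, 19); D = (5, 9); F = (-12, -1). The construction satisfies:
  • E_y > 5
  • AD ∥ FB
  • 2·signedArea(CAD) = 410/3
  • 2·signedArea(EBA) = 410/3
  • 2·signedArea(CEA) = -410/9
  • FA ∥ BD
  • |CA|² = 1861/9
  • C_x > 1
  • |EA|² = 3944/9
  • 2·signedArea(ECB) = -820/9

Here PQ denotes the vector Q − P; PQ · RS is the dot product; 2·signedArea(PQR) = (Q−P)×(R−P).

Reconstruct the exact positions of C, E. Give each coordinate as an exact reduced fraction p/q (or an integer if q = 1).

C = (5/3, -1)
E = (-2/3, 17/3)

1. E_x = -2/3  [line 30·x + 31·y + -467/3 = 0 ∩ |EA|² = 3944/9]
2. E_y = 17/3  [line 30·x + 31·y + -467/3 = 0 ∩ |EA|² = 3944/9]
   → E = (-2/3, 17/3)
3. C_x = 5/3  [2·signedArea(CEA) = -410/9 ∩ 2·signedArea(ECB) = -820/9]
4. C_y = -1  [2·signedArea(CEA) = -410/9 ∩ 2·signedArea(ECB) = -820/9]
   → C = (5/3, -1)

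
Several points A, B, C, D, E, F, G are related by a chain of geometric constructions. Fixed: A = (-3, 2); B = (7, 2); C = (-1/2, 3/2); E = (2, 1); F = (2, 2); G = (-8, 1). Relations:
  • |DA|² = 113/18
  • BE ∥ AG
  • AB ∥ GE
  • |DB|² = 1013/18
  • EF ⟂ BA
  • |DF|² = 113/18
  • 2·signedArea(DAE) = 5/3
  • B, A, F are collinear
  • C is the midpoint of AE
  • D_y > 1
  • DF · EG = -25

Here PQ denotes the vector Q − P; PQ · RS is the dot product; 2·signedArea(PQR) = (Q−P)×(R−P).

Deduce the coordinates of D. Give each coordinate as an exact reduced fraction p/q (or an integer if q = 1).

D = (-1/2, 11/6)

1. D_x = -1/2  [2·signedArea(DAE) = 5/3 ∩ DF · EG = -25]
2. D_y = 11/6  [2·signedArea(DAE) = 5/3 ∩ DF · EG = -25]
   → D = (-1/2, 11/6)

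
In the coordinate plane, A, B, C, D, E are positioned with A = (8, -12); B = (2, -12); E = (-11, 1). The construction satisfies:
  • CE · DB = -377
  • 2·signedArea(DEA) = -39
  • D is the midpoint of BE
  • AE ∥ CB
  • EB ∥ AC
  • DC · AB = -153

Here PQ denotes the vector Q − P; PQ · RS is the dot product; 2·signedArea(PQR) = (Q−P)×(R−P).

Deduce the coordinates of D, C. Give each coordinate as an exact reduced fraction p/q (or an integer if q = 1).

C = (21, -25)
D = (-9/2, -11/2)

1. D_x = -9/2  [D is the midpoint of BE]
2. D_y = -11/2  [D is the midpoint of BE]
   → D = (-9/2, -11/2)
3. C_x = 21  [AE ∥ CB ∩ EB ∥ AC]
4. C_y = -25  [AE ∥ CB ∩ EB ∥ AC]
   → C = (21, -25)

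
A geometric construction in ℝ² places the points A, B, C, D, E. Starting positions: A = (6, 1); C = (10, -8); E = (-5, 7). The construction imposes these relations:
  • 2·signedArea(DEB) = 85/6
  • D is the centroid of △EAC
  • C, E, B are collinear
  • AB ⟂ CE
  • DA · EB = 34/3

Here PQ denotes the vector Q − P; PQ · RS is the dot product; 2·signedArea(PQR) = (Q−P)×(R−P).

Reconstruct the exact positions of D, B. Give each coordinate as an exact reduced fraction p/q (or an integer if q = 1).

1. D_x = 11/3  [D is the centroid of △EAC]
2. D_y = 0  [D is the centroid of △EAC]
   → D = (11/3, 0)
3. B_x = 7/2  [C, E, B are collinear ∩ AB ⟂ CE]
4. B_y = -3/2  [C, E, B are collinear ∩ AB ⟂ CE]
   → B = (7/2, -3/2)

B = (7/2, -3/2)
D = (11/3, 0)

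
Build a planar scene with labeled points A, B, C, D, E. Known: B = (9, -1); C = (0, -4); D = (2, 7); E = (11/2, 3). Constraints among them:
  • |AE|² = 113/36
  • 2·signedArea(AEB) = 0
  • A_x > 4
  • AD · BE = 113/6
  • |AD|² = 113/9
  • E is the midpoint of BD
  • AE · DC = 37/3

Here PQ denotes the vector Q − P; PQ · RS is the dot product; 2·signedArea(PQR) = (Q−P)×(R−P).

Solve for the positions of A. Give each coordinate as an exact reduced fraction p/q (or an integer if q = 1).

1. A_x = 13/3  [2·signedArea(AEB) = 0 ∩ AD · BE = 113/6]
2. A_y = 13/3  [2·signedArea(AEB) = 0 ∩ AD · BE = 113/6]
   → A = (13/3, 13/3)

A = (13/3, 13/3)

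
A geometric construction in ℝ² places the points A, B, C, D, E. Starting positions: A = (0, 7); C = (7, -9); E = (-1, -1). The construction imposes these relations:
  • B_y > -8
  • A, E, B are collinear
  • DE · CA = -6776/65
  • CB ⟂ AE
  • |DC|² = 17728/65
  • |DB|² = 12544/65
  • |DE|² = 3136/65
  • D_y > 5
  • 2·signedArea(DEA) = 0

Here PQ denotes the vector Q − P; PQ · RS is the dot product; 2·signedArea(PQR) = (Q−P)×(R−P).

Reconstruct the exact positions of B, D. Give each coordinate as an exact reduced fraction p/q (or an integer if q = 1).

B = (-121/65, -513/65)
D = (-9/65, 383/65)

1. B_x = -121/65  [A, E, B are collinear ∩ CB ⟂ AE]
2. B_y = -513/65  [A, E, B are collinear ∩ CB ⟂ AE]
   → B = (-121/65, -513/65)
3. D_x = -9/65  [2·signedArea(DEA) = 0 ∩ DE · CA = -6776/65]
4. D_y = 383/65  [2·signedArea(DEA) = 0 ∩ DE · CA = -6776/65]
   → D = (-9/65, 383/65)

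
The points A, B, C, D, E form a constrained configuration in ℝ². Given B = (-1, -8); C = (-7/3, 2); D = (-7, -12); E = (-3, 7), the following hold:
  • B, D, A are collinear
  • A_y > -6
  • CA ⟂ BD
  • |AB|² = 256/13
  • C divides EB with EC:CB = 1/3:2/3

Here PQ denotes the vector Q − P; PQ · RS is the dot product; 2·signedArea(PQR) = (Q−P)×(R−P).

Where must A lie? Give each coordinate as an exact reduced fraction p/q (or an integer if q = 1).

1. A_x = 35/13  [B, D, A are collinear ∩ CA ⟂ BD]
2. A_y = -72/13  [B, D, A are collinear ∩ CA ⟂ BD]
   → A = (35/13, -72/13)

A = (35/13, -72/13)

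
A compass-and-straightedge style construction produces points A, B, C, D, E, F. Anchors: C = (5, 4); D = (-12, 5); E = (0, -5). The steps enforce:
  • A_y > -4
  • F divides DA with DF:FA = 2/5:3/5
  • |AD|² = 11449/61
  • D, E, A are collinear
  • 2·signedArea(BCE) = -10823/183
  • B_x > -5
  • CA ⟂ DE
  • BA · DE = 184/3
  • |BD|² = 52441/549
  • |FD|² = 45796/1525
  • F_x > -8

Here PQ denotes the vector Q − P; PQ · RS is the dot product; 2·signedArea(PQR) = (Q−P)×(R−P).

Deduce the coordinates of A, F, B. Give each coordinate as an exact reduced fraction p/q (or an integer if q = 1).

A = (-90/61, -230/61)
B = (-274/61, -230/183)
F = (-2376/305, 91/61)

1. A_x = -90/61  [D, E, A are collinear ∩ CA ⟂ DE]
2. A_y = -230/61  [D, E, A are collinear ∩ CA ⟂ DE]
   → A = (-90/61, -230/61)
3. F_x = -2376/305  [F divides DA with DF:FA = 2/5:3/5]
4. F_y = 91/61  [F divides DA with DF:FA = 2/5:3/5]
   → F = (-2376/305, 91/61)
5. B_x = -274/61  [BA · DE = 184/3 ∩ 2·signedArea(BCE) = -10823/183]
6. B_y = -230/183  [BA · DE = 184/3 ∩ 2·signedArea(BCE) = -10823/183]
   → B = (-274/61, -230/183)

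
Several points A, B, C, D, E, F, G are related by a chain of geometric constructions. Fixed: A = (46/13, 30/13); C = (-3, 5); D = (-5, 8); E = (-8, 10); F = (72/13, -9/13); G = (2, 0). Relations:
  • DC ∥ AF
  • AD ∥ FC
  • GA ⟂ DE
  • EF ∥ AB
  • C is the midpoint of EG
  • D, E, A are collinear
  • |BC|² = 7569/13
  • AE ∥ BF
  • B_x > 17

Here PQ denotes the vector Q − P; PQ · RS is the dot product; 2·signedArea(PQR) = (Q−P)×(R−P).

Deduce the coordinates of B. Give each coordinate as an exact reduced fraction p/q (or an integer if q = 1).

1. B_x = 222/13  [AE ∥ BF ∩ EF ∥ AB]
2. B_y = -109/13  [AE ∥ BF ∩ EF ∥ AB]
   → B = (222/13, -109/13)

B = (222/13, -109/13)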